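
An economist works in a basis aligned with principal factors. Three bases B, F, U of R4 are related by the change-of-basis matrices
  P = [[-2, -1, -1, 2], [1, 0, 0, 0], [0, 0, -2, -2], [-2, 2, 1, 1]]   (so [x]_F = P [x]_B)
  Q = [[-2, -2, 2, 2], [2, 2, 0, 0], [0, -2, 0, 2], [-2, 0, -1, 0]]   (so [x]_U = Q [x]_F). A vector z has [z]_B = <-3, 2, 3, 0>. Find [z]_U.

First [z]_F = P [z]_B = <1, -3, -6, 13>.
Then [z]_U = Q [z]_F = <18, -4, 32, 4>.

<18, -4, 32, 4>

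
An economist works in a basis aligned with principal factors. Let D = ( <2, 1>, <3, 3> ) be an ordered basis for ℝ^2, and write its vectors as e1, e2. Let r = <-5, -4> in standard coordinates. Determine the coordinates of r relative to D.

<-1, -1>

[r]_D is the unique c with M c = r, where M has columns e1, e2.
System: 2c_1 + 3c_2 = -5, c_1 + 3c_2 = -4; solving gives c_1 = -1, c_2 = -1.
Check: -e1 - e2 = <-5, -4>.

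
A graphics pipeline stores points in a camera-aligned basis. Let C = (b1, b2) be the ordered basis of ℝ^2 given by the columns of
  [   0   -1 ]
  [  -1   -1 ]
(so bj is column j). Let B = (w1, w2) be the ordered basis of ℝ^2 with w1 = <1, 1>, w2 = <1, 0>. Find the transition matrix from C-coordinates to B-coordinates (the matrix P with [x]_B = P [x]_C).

[[-1, -1], [1, 0]]

Let M have columns bj and N have columns wj. Then for every x, N [x]_B = x = M [x]_C, so P = N^(-1) M.
Since det N = -1, N^(-1) has integer entries; multiplying gives P = [[-1, -1], [1, 0]].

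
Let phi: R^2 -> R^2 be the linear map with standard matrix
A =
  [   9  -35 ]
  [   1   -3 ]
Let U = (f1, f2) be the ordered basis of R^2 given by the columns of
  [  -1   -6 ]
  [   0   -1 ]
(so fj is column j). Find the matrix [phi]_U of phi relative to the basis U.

The j-th column of [phi]_U is [phi(fj)]_U.
phi(f1) = A f1 = (-9, -1) = 3f1 + f2, so column 1 is (3, 1).
Repeating for f2 and assembling the columns gives [[3, 1], [1, 3]].

[[3, 1], [1, 3]]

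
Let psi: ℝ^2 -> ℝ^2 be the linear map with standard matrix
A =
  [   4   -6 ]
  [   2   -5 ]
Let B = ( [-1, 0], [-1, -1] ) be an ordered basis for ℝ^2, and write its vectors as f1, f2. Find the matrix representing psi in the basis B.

[[2, 1], [2, -3]]

With P the matrix whose columns are f1, f2, [psi]_B = P^(-1) A P.
Column by column: psi(f1) = A f1 = [-4, -2]; its B-coordinates [2, 2] give column 1.
Continuing for each basis vector yields [psi]_B = [[2, 1], [2, -3]].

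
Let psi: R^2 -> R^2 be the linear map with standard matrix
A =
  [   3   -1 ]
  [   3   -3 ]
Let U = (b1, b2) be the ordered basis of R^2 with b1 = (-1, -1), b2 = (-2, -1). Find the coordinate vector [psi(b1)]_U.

(-2, 2)

Compute psi(b1) = A b1 = (-2, 0) in standard coordinates.
Then write this in U-coordinates: solve for y in y_1 b1 + y_2 b2 = (-2, 0).
This gives y = (-2, 2), which is column 1 of [psi]_U.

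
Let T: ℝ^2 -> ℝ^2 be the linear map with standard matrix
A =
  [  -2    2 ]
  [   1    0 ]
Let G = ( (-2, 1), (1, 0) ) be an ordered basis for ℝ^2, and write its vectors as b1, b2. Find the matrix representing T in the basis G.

[[-2, 1], [2, 0]]

The j-th column of [T]_G is [T(bj)]_G.
T(b1) = A b1 = (6, -2) = -2b1 + 2b2, so column 1 is (-2, 2).
Repeating for b2 and assembling the columns gives [[-2, 1], [2, 0]].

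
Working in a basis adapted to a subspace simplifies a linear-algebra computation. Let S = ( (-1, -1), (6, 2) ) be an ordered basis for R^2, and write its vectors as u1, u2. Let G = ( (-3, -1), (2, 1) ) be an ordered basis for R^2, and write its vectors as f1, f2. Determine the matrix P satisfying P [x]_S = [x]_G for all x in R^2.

[[-1, -2], [-2, 0]]

Let M have columns uj and N have columns fj. Then for every x, N [x]_G = x = M [x]_S, so P = N^(-1) M.
Since det N = -1, N^(-1) has integer entries; multiplying gives P = [[-1, -2], [-2, 0]].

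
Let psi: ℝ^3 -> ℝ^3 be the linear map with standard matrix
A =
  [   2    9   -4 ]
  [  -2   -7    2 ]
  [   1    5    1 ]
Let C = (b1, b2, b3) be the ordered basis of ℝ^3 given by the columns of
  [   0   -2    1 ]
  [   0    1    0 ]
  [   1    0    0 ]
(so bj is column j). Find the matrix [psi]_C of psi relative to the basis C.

[[1, 3, 1], [2, -3, -2], [0, -1, -2]]

Let P have columns b1, ..., b3. Then [psi]_C = P^(-1) A P.
Here det P = -1, so P^(-1) is integer; computing A P first and then P^(-1)(A P) gives [[1, 3, 1], [2, -3, -2], [0, -1, -2]].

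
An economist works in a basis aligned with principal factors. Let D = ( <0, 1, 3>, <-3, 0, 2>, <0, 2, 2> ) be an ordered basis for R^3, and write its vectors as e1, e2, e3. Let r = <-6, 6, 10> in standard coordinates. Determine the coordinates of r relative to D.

<0, 2, 3>

We seek scalars with c_1 e1 + ... + c_3 e3 = r; equivalently solve M c = r where the columns of M are e1, ..., e3.
Gaussian elimination on [M | r] yields c = (0, 2, 3).
Check: 0·e1 + 2e2 + 3e3 = <-6, 6, 10>.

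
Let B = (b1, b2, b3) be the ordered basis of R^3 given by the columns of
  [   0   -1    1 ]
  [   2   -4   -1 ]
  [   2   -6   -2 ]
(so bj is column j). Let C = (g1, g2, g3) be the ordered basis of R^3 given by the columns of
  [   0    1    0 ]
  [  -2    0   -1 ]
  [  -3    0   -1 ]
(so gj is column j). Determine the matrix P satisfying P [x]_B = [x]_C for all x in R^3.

Let M have columns bj and N have columns gj. Then for every x, N [x]_C = x = M [x]_B, so P = N^(-1) M.
Since det N = 1, N^(-1) has integer entries; multiplying gives P = [[0, 2, 1], [0, -1, 1], [-2, 0, -1]].

[[0, 2, 1], [0, -1, 1], [-2, 0, -1]]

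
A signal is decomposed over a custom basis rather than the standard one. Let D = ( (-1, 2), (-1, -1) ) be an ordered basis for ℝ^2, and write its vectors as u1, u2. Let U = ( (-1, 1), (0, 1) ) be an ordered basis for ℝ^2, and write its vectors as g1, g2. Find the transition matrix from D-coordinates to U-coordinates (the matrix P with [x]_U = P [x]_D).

[[1, 1], [1, -2]]

Let M have columns uj and N have columns gj. Then for every x, N [x]_U = x = M [x]_D, so P = N^(-1) M.
Since det N = -1, N^(-1) has integer entries; multiplying gives P = [[1, 1], [1, -2]].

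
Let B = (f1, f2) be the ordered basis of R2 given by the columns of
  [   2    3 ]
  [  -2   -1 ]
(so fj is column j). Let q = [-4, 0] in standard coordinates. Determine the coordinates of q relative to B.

[1, -2]

We seek scalars with c_1 f1 + c_2 f2 = q; equivalently solve M c = q where the columns of M are f1, f2.
System: 2c_1 + 3c_2 = -4, -2c_1 - c_2 = 0; solving gives c_1 = 1, c_2 = -2.
Check: f1 - 2f2 = [-4, 0].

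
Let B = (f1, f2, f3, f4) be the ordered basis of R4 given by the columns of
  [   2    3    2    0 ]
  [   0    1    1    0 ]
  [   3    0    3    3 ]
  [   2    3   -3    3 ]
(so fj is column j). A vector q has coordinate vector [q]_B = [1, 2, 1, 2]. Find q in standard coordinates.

[10, 3, 12, 11]

q = M [q]_B, where M has columns f1, ..., f4.
Carrying out the matrix-vector product, q = [10, 3, 12, 11].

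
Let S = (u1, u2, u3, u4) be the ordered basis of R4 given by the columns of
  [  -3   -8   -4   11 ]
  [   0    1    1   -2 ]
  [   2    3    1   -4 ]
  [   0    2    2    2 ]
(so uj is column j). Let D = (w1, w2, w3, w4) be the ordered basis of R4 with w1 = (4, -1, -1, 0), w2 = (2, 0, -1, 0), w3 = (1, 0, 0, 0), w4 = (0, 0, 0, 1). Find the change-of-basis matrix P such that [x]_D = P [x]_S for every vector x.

Let M have columns uj and N have columns wj. Then for every x, N [x]_D = x = M [x]_S, so P = N^(-1) M.
Since det N = 1, N^(-1) has integer entries; multiplying gives P = [[0, -1, -1, 2], [-2, -2, 0, 2], [1, 0, 0, -1], [0, 2, 2, 2]].

[[0, -1, -1, 2], [-2, -2, 0, 2], [1, 0, 0, -1], [0, 2, 2, 2]]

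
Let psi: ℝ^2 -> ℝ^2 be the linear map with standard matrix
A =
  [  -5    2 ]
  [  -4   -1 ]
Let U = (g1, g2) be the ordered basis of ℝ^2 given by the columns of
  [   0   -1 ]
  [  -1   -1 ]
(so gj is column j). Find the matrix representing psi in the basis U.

[[-3, -2], [2, -3]]

The j-th column of [psi]_U is [psi(gj)]_U.
psi(g1) = A g1 = (-2, 1) = -3g1 + 2g2, so column 1 is (-3, 2).
Repeating for g2 and assembling the columns gives [[-3, -2], [2, -3]].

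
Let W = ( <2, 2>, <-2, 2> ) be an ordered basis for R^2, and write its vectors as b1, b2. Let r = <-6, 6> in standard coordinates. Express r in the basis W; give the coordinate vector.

<0, 3>

Write r = c_1 b1 + c_2 b2 and solve for the c_i.
System: 2c_1 - 2c_2 = -6, 2c_1 + 2c_2 = 6; solving gives c_1 = 0, c_2 = 3.
Check: 0·b1 + 3b2 = <-6, 6>.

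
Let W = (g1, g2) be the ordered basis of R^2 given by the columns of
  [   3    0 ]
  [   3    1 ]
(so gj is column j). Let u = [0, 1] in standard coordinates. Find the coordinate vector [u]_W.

[0, 1]

[u]_W is the unique c with M c = u, where M has columns g1, g2.
System: 3c_1 + 0c_2 = 0, 3c_1 + c_2 = 1; solving gives c_1 = 0, c_2 = 1.
Check: 0·g1 + g2 = [0, 1].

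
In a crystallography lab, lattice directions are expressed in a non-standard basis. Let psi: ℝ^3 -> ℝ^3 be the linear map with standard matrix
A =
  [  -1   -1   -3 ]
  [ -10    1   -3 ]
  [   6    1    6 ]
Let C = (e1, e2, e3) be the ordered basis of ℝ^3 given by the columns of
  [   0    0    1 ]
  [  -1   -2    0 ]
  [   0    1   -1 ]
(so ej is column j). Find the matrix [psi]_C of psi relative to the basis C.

With P the matrix whose columns are e1, ..., e3, [psi]_C = P^(-1) A P.
Column by column: psi(e1) = A e1 = [1, -1, -1]; its C-coordinates [1, 0, 1] give column 1.
Continuing for each basis vector yields [psi]_C = [[1, -1, 3], [0, 3, 2], [1, -1, 2]].

[[1, -1, 3], [0, 3, 2], [1, -1, 2]]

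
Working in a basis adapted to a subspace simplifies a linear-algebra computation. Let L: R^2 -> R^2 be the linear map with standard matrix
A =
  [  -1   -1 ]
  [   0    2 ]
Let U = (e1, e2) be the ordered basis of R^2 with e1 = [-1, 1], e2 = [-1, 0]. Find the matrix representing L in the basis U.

With P the matrix whose columns are e1, e2, [L]_U = P^(-1) A P.
Column by column: L(e1) = A e1 = [0, 2]; its U-coordinates [2, -2] give column 1.
Continuing for each basis vector yields [L]_U = [[2, 0], [-2, -1]].

[[2, 0], [-2, -1]]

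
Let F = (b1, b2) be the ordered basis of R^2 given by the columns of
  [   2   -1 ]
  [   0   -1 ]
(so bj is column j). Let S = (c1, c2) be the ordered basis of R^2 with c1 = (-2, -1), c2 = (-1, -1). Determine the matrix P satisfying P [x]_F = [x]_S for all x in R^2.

[[-2, 0], [2, 1]]

Take x = bj: its F-coordinates are the j-th standard unit vector, so P e_j — column j of P — equals [bj]_S.
b1 = -2c1 + 2c2, giving column 1 = (-2, 2); repeating for each j gives P = [[-2, 0], [2, 1]].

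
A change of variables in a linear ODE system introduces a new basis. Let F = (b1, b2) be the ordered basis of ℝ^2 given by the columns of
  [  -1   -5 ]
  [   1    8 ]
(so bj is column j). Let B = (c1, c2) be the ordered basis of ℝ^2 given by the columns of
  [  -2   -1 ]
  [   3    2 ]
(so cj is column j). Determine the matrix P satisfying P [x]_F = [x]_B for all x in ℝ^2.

[[1, 2], [-1, 1]]

Column j of P is [bj]_B, since P maps F-coordinates to B-coordinates.
Expressing b1 in B: b1 = c1 - c2, so column 1 of P is [1, -1].
Doing the same for each bj gives P = [[1, 2], [-1, 1]].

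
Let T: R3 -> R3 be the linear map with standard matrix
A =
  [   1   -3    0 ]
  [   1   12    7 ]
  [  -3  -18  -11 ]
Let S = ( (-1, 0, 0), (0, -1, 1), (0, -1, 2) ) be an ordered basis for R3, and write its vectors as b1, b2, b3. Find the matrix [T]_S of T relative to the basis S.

Let P have columns b1, ..., b3. Then [T]_S = P^(-1) A P.
Here det P = 1, so P^(-1) is integer; computing A P first and then P^(-1)(A P) gives [[1, -3, -3], [-1, 3, 0], [2, 2, -2]].

[[1, -3, -3], [-1, 3, 0], [2, 2, -2]]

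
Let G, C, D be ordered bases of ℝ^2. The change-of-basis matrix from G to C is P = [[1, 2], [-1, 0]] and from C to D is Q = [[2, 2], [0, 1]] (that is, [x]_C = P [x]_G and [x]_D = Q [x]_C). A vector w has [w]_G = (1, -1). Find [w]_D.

Composing the changes, [w]_D = Q P [w]_G.
Q P = [[0, 4], [-1, 0]]; applying this to (1, -1) gives (-4, -1).

(-4, -1)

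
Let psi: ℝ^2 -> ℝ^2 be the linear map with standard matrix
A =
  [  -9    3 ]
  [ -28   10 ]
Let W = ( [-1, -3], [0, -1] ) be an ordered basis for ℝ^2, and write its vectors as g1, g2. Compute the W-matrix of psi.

[[0, 3], [2, 1]]

The j-th column of [psi]_W is [psi(gj)]_W.
psi(g1) = A g1 = [0, -2] = 0·g1 + 2g2, so column 1 is [0, 2].
Repeating for g2 and assembling the columns gives [[0, 3], [2, 1]].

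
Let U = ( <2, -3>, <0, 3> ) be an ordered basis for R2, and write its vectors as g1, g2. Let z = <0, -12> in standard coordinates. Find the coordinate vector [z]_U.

[z]_U is the unique c with M c = z, where M has columns g1, g2.
System: 2c_1 + 0c_2 = 0, -3c_1 + 3c_2 = -12; solving gives c_1 = 0, c_2 = -4.
Check: 0·g1 - 4g2 = <0, -12>.

<0, -4>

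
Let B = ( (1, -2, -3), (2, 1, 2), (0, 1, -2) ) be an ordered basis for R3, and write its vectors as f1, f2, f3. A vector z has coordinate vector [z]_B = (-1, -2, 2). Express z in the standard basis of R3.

By definition z = -f1 - 2f2 + 2f3.
Summing componentwise gives (-5, 2, -5).

(-5, 2, -5)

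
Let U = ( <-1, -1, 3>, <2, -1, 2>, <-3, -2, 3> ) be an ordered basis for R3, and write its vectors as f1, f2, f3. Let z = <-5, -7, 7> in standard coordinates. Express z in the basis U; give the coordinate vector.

We seek scalars with c_1 f1 + ... + c_3 f3 = z; equivalently solve M c = z where the columns of M are f1, ..., f3.
Gaussian elimination on [M | z] yields c = (-3, 2, 4).
Check: -3f1 + 2f2 + 4f3 = <-5, -7, 7>.

<-3, 2, 4>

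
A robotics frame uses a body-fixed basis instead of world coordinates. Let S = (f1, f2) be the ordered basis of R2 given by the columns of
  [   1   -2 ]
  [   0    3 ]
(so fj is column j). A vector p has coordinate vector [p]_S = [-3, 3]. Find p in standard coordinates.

The coordinates say p = -3f1 + 3f2; adding the scaled basis vectors gives [-9, 9].

[-9, 9]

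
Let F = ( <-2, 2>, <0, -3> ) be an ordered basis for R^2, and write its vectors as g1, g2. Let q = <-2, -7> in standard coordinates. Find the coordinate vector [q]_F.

<1, 3>

We seek scalars with c_1 g1 + c_2 g2 = q; equivalently solve M c = q where the columns of M are g1, g2.
System: -2c_1 + 0c_2 = -2, 2c_1 - 3c_2 = -7; solving gives c_1 = 1, c_2 = 3.
Check: g1 + 3g2 = <-2, -7>.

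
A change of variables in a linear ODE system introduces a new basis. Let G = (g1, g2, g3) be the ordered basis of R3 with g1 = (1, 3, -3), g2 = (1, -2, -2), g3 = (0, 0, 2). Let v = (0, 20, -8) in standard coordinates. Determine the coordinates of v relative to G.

(4, -4, -2)

We seek scalars with c_1 g1 + ... + c_3 g3 = v; equivalently solve M c = v where the columns of M are g1, ..., g3.
Row-reducing the augmented matrix [M | v] gives c = (4, -4, -2).
Check: 4g1 - 4g2 - 2g3 = (0, 20, -8).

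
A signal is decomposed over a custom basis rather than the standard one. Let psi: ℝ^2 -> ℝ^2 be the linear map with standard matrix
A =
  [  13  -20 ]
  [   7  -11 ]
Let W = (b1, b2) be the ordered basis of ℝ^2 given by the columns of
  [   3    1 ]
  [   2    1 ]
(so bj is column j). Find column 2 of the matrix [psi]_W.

Column 2 of [psi]_W is the W-coordinate vector of psi(b2).
In standard coordinates psi(b2) = A b2 = [-7, -4].
Converting to W: [-7, -4] = -3b1 + 2b2, so the coordinate vector is [-3, 2].

[-3, 2]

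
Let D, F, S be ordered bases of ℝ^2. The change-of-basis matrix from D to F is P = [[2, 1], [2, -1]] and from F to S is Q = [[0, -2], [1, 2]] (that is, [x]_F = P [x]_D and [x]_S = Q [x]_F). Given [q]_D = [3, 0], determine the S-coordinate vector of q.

Apply P to get F-coordinates [6, 6], then Q to get S-coordinates.
The result is [q]_S = [-12, 18].

[-12, 18]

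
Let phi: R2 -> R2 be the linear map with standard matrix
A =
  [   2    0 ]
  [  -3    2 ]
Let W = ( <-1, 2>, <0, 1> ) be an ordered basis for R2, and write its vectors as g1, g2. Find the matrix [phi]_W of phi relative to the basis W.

[[2, 0], [3, 2]]

The j-th column of [phi]_W is [phi(gj)]_W.
phi(g1) = A g1 = <-2, 7> = 2g1 + 3g2, so column 1 is <2, 3>.
Repeating for g2 and assembling the columns gives [[2, 0], [3, 2]].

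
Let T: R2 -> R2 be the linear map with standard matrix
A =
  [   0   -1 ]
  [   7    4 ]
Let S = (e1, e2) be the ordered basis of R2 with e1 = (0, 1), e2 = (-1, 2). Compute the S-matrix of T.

With P the matrix whose columns are e1, e2, [T]_S = P^(-1) A P.
Column by column: T(e1) = A e1 = (-1, 4); its S-coordinates (2, 1) give column 1.
Continuing for each basis vector yields [T]_S = [[2, -3], [1, 2]].

[[2, -3], [1, 2]]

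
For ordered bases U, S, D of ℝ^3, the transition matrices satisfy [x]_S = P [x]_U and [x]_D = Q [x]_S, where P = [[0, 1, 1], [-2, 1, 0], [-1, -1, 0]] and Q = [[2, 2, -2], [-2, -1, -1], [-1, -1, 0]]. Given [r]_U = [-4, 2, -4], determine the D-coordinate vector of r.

Apply P to get S-coordinates [-2, 10, 2], then Q to get D-coordinates.
The result is [r]_D = [12, -8, -8].

[12, -8, -8]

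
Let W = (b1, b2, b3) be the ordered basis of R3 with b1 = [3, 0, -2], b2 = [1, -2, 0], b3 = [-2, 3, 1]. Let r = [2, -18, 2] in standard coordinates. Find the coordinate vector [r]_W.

[-3, 3, -4]

[r]_W is the unique c with M c = r, where M has columns b1, ..., b3.
Gaussian elimination on [M | r] yields c = (-3, 3, -4).
Check: -3b1 + 3b2 - 4b3 = [2, -18, 2].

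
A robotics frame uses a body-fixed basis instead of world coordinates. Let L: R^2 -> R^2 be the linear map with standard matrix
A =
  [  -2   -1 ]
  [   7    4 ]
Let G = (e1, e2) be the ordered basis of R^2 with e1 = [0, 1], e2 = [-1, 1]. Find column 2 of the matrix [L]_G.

Column 2 of [L]_G is the G-coordinate vector of L(e2).
In standard coordinates L(e2) = A e2 = [1, -3].
Converting to G: [1, -3] = -2e1 - e2, so the coordinate vector is [-2, -1].

[-2, -1]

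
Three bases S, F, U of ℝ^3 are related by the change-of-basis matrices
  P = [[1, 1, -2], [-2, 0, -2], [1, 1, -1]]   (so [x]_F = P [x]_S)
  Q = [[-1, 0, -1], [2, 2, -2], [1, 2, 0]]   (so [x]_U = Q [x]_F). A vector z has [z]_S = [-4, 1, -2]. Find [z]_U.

[0, 28, 25]

Composing the changes, [z]_U = Q P [z]_S.
Q P = [[-2, -2, 3], [-4, 0, -6], [-3, 1, -6]]; applying this to [-4, 1, -2] gives [0, 28, 25].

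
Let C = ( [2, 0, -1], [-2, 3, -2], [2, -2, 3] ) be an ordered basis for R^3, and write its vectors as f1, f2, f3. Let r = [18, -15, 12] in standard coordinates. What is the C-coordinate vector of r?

[3, -3, 3]

We seek scalars with c_1 f1 + ... + c_3 f3 = r; equivalently solve M c = r where the columns of M are f1, ..., f3.
Gaussian elimination on [M | r] yields c = (3, -3, 3).
Check: 3f1 - 3f2 + 3f3 = [18, -15, 12].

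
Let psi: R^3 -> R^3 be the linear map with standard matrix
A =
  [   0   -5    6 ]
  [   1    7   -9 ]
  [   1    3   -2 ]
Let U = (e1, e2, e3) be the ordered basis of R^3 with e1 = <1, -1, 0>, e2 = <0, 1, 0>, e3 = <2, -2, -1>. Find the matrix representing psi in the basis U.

With P the matrix whose columns are e1, ..., e3, [psi]_U = P^(-1) A P.
Column by column: psi(e1) = A e1 = <5, -6, -2>; its U-coordinates <1, -1, 2> give column 1.
Continuing for each basis vector yields [psi]_U = [[1, 1, 0], [-1, 2, 1], [2, -3, 2]].

[[1, 1, 0], [-1, 2, 1], [2, -3, 2]]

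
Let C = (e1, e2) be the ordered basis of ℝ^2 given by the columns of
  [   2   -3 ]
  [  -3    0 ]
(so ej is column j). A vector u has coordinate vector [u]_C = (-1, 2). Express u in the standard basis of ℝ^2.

(-8, 3)

u = M [u]_C, where M has columns e1, e2.
Carrying out the matrix-vector product, u = (-8, 3).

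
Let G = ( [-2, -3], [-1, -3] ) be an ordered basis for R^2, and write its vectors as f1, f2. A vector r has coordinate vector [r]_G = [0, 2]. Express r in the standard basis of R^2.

[-2, -6]

The coordinates say r = 0·f1 + 2f2; adding the scaled basis vectors gives [-2, -6].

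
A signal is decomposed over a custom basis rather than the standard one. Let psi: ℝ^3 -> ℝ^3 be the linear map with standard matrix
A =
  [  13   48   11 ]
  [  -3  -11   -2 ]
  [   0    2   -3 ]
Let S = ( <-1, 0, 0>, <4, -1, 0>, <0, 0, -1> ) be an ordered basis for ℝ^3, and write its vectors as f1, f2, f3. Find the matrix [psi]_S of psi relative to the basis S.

The j-th column of [psi]_S is [psi(fj)]_S.
psi(f1) = A f1 = <-13, 3, 0> = f1 - 3f2 + 0·f3, so column 1 is <1, -3, 0>.
Repeating for f2, f3 and assembling the columns gives [[1, 0, 3], [-3, 1, -2], [0, 2, -3]].

[[1, 0, 3], [-3, 1, -2], [0, 2, -3]]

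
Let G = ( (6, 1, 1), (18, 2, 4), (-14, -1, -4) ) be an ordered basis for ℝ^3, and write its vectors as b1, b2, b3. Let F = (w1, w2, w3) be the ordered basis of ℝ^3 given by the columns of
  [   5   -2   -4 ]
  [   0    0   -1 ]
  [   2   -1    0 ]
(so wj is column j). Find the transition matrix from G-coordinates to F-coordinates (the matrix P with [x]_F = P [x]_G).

[[0, 2, -2], [-1, 0, 0], [-1, -2, 1]]

Take x = bj: its G-coordinates are the j-th standard unit vector, so P e_j — column j of P — equals [bj]_F.
b1 = 0·w1 - w2 - w3, giving column 1 = (0, -1, -1); repeating for each j gives P = [[0, 2, -2], [-1, 0, 0], [-1, -2, 1]].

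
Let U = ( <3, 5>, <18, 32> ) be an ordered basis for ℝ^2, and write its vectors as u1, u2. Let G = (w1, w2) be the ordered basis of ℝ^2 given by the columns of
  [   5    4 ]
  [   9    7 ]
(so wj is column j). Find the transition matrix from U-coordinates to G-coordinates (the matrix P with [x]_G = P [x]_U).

[[-1, 2], [2, 2]]

Let M have columns uj and N have columns wj. Then for every x, N [x]_G = x = M [x]_U, so P = N^(-1) M.
Since det N = -1, N^(-1) has integer entries; multiplying gives P = [[-1, 2], [2, 2]].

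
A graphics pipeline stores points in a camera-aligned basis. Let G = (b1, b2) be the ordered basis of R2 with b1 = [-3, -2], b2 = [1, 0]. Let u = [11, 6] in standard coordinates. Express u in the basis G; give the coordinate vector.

[-3, 2]

We seek scalars with c_1 b1 + c_2 b2 = u; equivalently solve M c = u where the columns of M are b1, b2.
System: -3c_1 + c_2 = 11, -2c_1 + 0c_2 = 6; solving gives c_1 = -3, c_2 = 2.
Check: -3b1 + 2b2 = [11, 6].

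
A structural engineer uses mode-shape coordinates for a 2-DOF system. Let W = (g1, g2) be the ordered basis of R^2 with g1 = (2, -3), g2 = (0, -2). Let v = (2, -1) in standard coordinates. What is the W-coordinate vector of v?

(1, -1)

Write v = c_1 g1 + c_2 g2 and solve for the c_i.
System: 2c_1 + 0c_2 = 2, -3c_1 - 2c_2 = -1; solving gives c_1 = 1, c_2 = -1.
Check: g1 - g2 = (2, -1).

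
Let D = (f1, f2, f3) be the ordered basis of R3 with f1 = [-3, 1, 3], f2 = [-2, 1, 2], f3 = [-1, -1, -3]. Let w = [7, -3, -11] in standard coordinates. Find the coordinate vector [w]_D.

Write w = c_1 f1 + ... + c_3 f3 and solve for the c_i.
Row-reducing the augmented matrix [M | w] gives c = (-4, 2, 1).
Check: -4f1 + 2f2 + f3 = [7, -3, -11].

[-4, 2, 1]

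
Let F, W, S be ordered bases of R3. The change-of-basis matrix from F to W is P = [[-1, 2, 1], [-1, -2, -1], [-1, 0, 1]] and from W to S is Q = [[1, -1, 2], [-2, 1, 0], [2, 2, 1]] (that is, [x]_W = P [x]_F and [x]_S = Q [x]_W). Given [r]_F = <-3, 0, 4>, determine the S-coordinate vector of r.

<22, -15, 19>

Composing the changes, [r]_S = Q P [r]_F.
Q P = [[-2, 4, 4], [1, -6, -3], [-5, 0, 1]]; applying this to <-3, 0, 4> gives <22, -15, 19>.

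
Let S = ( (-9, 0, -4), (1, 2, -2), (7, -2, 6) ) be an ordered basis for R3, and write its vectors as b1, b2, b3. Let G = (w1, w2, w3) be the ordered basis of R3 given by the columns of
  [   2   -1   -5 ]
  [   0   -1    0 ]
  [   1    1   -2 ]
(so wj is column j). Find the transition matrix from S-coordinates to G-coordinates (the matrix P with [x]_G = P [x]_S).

Take x = bj: its S-coordinates are the j-th standard unit vector, so P e_j — column j of P — equals [bj]_G.
b1 = -2w1 + 0·w2 + w3, giving column 1 = (-2, 0, 1); repeating for each j gives P = [[-2, 2, 2], [0, -2, 2], [1, 1, -1]].

[[-2, 2, 2], [0, -2, 2], [1, 1, -1]]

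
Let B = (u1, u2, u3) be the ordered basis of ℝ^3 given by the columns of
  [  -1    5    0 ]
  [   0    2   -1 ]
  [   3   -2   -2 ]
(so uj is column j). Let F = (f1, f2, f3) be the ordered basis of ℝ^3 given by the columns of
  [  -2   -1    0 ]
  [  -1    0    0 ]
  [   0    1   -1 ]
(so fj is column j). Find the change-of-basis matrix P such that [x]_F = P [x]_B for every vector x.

[[0, -2, 1], [1, -1, -2], [-2, 1, 0]]

Let M have columns uj and N have columns fj. Then for every x, N [x]_F = x = M [x]_B, so P = N^(-1) M.
Since det N = 1, N^(-1) has integer entries; multiplying gives P = [[0, -2, 1], [1, -1, -2], [-2, 1, 0]].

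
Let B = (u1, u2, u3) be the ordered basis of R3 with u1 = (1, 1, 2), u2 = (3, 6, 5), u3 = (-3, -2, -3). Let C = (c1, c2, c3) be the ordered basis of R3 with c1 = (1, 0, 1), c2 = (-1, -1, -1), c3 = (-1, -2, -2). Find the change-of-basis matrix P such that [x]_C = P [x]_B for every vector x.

Let M have columns uj and N have columns cj. Then for every x, N [x]_C = x = M [x]_B, so P = N^(-1) M.
Since det N = 1, N^(-1) has integer entries; multiplying gives P = [[1, -1, -1], [1, -2, 2], [-1, -2, 0]].

[[1, -1, -1], [1, -2, 2], [-1, -2, 0]]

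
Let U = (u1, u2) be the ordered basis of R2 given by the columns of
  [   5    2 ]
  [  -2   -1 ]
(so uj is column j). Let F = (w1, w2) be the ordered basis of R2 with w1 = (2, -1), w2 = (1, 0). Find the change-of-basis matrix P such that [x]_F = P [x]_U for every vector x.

[[2, 1], [1, 0]]

Take x = uj: its U-coordinates are the j-th standard unit vector, so P e_j — column j of P — equals [uj]_F.
u1 = 2w1 + w2, giving column 1 = (2, 1); repeating for each j gives P = [[2, 1], [1, 0]].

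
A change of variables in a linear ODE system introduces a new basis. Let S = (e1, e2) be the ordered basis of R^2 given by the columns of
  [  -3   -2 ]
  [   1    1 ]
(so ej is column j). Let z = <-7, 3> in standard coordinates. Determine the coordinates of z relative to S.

<1, 2>

We seek scalars with c_1 e1 + c_2 e2 = z; equivalently solve M c = z where the columns of M are e1, e2.
System: -3c_1 - 2c_2 = -7, c_1 + c_2 = 3; solving gives c_1 = 1, c_2 = 2.
Check: e1 + 2e2 = <-7, 3>.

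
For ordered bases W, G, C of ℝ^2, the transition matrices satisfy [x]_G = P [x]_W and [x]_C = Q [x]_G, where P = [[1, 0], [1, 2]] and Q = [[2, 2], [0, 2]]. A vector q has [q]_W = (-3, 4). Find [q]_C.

Composing the changes, [q]_C = Q P [q]_W.
Q P = [[4, 4], [2, 4]]; applying this to (-3, 4) gives (4, 10).

(4, 10)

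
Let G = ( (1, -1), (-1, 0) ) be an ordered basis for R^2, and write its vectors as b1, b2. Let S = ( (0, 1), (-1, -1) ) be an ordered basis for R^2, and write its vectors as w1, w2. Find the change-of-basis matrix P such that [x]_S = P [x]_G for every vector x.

Take x = bj: its G-coordinates are the j-th standard unit vector, so P e_j — column j of P — equals [bj]_S.
b1 = -2w1 - w2, giving column 1 = (-2, -1); repeating for each j gives P = [[-2, 1], [-1, 1]].

[[-2, 1], [-1, 1]]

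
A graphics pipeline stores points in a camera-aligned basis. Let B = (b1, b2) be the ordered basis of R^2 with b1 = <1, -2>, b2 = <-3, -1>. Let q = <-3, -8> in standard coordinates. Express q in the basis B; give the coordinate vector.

Write q = c_1 b1 + c_2 b2 and solve for the c_i.
System: c_1 - 3c_2 = -3, -2c_1 - c_2 = -8; solving gives c_1 = 3, c_2 = 2.
Check: 3b1 + 2b2 = <-3, -8>.

<3, 2>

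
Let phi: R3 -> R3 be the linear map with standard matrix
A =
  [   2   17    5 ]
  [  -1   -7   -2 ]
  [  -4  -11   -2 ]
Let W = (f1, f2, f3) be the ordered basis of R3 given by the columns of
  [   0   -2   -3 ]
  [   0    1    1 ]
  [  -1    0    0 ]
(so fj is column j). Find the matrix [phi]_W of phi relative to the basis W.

[[-2, 3, -1], [1, -2, -1], [1, -3, -3]]

The j-th column of [phi]_W is [phi(fj)]_W.
phi(f1) = A f1 = (-5, 2, 2) = -2f1 + f2 + f3, so column 1 is (-2, 1, 1).
Repeating for f2, f3 and assembling the columns gives [[-2, 3, -1], [1, -2, -1], [1, -3, -3]].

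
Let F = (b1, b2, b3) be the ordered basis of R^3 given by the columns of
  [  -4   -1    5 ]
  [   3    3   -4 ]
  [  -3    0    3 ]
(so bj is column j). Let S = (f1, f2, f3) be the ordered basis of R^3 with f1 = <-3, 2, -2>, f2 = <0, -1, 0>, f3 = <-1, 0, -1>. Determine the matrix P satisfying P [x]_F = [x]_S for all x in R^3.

[[1, 1, -2], [-1, -1, 0], [1, -2, 1]]

Let M have columns bj and N have columns fj. Then for every x, N [x]_S = x = M [x]_F, so P = N^(-1) M.
Since det N = -1, N^(-1) has integer entries; multiplying gives P = [[1, 1, -2], [-1, -1, 0], [1, -2, 1]].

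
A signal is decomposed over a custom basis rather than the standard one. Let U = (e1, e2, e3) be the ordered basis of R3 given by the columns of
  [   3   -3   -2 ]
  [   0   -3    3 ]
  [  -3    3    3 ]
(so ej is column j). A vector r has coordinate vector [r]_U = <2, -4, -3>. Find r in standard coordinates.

By definition r = 2e1 - 4e2 - 3e3.
Summing componentwise gives <24, 3, -27>.

<24, 3, -27>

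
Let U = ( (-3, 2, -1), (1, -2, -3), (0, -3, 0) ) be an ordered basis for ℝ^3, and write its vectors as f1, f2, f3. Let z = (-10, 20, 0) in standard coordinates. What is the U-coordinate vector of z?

(3, -1, -4)

We seek scalars with c_1 f1 + ... + c_3 f3 = z; equivalently solve M c = z where the columns of M are f1, ..., f3.
Row-reducing the augmented matrix [M | z] gives c = (3, -1, -4).
Check: 3f1 - f2 - 4f3 = (-10, 20, 0).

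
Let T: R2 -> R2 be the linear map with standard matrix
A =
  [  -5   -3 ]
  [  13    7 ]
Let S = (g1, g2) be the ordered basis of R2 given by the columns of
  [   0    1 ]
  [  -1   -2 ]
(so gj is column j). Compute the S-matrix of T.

[[1, -1], [3, 1]]

The j-th column of [T]_S is [T(gj)]_S.
T(g1) = A g1 = <3, -7> = g1 + 3g2, so column 1 is <1, 3>.
Repeating for g2 and assembling the columns gives [[1, -1], [3, 1]].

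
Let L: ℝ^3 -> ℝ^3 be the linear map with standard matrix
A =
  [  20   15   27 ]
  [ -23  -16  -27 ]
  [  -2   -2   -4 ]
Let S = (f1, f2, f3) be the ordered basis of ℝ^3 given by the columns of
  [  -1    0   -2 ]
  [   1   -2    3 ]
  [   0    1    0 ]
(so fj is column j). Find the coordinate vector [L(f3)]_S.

Compute L(f3) = A f3 = <5, -2, -2> in standard coordinates.
Then write this in S-coordinates: solve for y in y_1 f1 + ... + y_3 f3 = <5, -2, -2>.
This gives y = <-3, -2, -1>, which is column 3 of [L]_S.

<-3, -2, -1>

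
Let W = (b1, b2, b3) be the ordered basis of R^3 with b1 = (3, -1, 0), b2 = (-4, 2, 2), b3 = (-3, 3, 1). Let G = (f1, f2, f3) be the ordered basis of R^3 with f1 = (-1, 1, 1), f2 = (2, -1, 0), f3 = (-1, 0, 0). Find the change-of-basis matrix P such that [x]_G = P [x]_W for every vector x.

[[0, 2, 1], [1, 0, -2], [-1, 2, -2]]

Take x = bj: its W-coordinates are the j-th standard unit vector, so P e_j — column j of P — equals [bj]_G.
b1 = 0·f1 + f2 - f3, giving column 1 = (0, 1, -1); repeating for each j gives P = [[0, 2, 1], [1, 0, -2], [-1, 2, -2]].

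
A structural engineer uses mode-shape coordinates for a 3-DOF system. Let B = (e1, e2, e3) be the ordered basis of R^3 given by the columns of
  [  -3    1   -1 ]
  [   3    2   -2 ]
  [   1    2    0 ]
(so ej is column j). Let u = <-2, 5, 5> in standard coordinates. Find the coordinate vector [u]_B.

<1, 2, 1>

We seek scalars with c_1 e1 + ... + c_3 e3 = u; equivalently solve M c = u where the columns of M are e1, ..., e3.
Row-reducing the augmented matrix [M | u] gives c = (1, 2, 1).
Check: e1 + 2e2 + e3 = <-2, 5, 5>.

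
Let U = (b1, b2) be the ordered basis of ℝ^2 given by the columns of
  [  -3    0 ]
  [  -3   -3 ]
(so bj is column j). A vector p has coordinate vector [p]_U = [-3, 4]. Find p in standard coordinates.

[9, -3]

By definition p = -3b1 + 4b2.
Summing componentwise gives [9, -3].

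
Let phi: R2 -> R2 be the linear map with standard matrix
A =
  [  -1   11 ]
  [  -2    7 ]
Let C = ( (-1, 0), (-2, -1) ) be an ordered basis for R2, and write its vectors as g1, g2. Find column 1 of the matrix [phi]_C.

Column 1 of [phi]_C is the C-coordinate vector of phi(g1).
In standard coordinates phi(g1) = A g1 = (1, 2).
Converting to C: (1, 2) = 3g1 - 2g2, so the coordinate vector is (3, -2).

(3, -2)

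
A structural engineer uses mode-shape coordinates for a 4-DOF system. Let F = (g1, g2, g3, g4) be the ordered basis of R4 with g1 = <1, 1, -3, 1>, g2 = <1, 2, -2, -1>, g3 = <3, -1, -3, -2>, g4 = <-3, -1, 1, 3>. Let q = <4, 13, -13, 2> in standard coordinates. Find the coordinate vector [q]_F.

<4, 3, -2, -1>

[q]_F is the unique c with M c = q, where M has columns g1, ..., g4.
Row-reducing the augmented matrix [M | q] gives c = (4, 3, -2, -1).
Check: 4g1 + 3g2 - 2g3 - g4 = <4, 13, -13, 2>.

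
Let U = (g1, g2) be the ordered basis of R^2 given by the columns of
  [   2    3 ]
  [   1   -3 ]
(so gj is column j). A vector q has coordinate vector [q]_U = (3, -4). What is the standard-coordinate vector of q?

(-6, 15)

The coordinates say q = 3g1 - 4g2; adding the scaled basis vectors gives (-6, 15).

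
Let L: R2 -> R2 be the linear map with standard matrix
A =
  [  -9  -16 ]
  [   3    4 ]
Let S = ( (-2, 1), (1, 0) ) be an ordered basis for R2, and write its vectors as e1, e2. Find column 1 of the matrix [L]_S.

Column 1 of [L]_S is the S-coordinate vector of L(e1).
In standard coordinates L(e1) = A e1 = (2, -2).
Converting to S: (2, -2) = -2e1 - 2e2, so the coordinate vector is (-2, -2).

(-2, -2)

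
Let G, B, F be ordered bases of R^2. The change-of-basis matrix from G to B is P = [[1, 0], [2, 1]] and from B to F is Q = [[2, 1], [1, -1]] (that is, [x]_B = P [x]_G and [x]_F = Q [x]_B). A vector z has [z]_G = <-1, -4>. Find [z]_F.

Composing the changes, [z]_F = Q P [z]_G.
Q P = [[4, 1], [-1, -1]]; applying this to <-1, -4> gives <-8, 5>.

<-8, 5>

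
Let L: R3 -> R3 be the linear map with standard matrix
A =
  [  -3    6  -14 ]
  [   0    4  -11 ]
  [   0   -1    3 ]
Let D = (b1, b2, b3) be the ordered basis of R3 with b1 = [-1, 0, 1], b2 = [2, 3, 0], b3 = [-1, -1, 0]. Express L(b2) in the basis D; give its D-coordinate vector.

Column 2 of [L]_D is the D-coordinate vector of L(b2).
In standard coordinates L(b2) = A b2 = [12, 12, -3].
Converting to D: [12, 12, -3] = -3b1 + 3b2 - 3b3, so the coordinate vector is [-3, 3, -3].

[-3, 3, -3]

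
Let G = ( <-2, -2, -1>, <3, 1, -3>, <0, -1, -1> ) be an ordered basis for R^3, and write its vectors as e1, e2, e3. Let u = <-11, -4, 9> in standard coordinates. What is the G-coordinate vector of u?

[u]_G is the unique c with M c = u, where M has columns e1, ..., e3.
Row-reducing the augmented matrix [M | u] gives c = (1, -3, -1).
Check: e1 - 3e2 - e3 = <-11, -4, 9>.

<1, -3, -1>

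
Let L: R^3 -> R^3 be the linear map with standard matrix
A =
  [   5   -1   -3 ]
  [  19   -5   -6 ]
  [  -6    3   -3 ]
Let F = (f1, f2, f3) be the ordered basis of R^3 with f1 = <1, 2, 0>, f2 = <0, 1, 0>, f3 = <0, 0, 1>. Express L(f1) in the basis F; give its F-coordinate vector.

Column 1 of [L]_F is the F-coordinate vector of L(f1).
In standard coordinates L(f1) = A f1 = <3, 9, 0>.
Converting to F: <3, 9, 0> = 3f1 + 3f2 + 0·f3, so the coordinate vector is <3, 3, 0>.

<3, 3, 0>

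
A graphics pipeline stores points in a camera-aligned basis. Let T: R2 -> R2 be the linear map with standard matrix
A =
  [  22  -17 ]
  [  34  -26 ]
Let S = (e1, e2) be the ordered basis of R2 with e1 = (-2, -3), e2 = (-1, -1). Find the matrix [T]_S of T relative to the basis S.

With P the matrix whose columns are e1, e2, [T]_S = P^(-1) A P.
Column by column: T(e1) = A e1 = (7, 10); its S-coordinates (-3, -1) give column 1.
Continuing for each basis vector yields [T]_S = [[-3, 3], [-1, -1]].

[[-3, 3], [-1, -1]]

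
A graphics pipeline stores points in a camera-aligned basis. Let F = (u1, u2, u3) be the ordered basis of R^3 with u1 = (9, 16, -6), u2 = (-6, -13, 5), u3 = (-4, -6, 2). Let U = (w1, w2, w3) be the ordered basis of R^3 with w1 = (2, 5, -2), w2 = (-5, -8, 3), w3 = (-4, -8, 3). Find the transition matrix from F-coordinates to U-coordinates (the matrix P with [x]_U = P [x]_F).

Column j of P is [uj]_U, since P maps F-coordinates to U-coordinates.
Expressing u1 in U: u1 = 0·w1 - w2 - w3, so column 1 of P is (0, -1, -1).
Doing the same for each uj gives P = [[0, -1, 2], [-1, 0, 0], [-1, 1, 2]].

[[0, -1, 2], [-1, 0, 0], [-1, 1, 2]]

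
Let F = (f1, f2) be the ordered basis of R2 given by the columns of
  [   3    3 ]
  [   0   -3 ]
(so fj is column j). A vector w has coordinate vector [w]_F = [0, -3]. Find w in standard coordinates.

[-9, 9]

By definition w = 0·f1 - 3f2.
Summing componentwise gives [-9, 9].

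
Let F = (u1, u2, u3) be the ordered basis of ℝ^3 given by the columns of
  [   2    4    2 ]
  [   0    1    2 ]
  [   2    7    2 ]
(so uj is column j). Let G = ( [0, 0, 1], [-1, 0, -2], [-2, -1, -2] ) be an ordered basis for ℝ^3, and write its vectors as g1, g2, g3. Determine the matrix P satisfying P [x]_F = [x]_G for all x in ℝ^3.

Let M have columns uj and N have columns gj. Then for every x, N [x]_G = x = M [x]_F, so P = N^(-1) M.
Since det N = 1, N^(-1) has integer entries; multiplying gives P = [[-2, 1, 2], [-2, -2, 2], [0, -1, -2]].

[[-2, 1, 2], [-2, -2, 2], [0, -1, -2]]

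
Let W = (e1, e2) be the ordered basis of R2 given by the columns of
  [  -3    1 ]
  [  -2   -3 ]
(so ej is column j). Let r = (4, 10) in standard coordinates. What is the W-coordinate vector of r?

We seek scalars with c_1 e1 + c_2 e2 = r; equivalently solve M c = r where the columns of M are e1, e2.
System: -3c_1 + c_2 = 4, -2c_1 - 3c_2 = 10; solving gives c_1 = -2, c_2 = -2.
Check: -2e1 - 2e2 = (4, 10).

(-2, -2)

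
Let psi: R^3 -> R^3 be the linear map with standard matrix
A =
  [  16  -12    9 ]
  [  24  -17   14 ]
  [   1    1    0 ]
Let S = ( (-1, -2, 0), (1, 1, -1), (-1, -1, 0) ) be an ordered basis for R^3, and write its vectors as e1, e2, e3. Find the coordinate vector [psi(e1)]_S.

(-2, 3, -3)

Column 1 of [psi]_S is the S-coordinate vector of psi(e1).
In standard coordinates psi(e1) = A e1 = (8, 10, -3).
Converting to S: (8, 10, -3) = -2e1 + 3e2 - 3e3, so the coordinate vector is (-2, 3, -3).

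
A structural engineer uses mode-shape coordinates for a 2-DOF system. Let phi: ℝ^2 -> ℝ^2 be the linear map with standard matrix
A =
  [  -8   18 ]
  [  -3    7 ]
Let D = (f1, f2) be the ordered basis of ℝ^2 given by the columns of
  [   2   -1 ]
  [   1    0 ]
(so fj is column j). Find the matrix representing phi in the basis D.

[[1, 3], [0, -2]]

With P the matrix whose columns are f1, f2, [phi]_D = P^(-1) A P.
Column by column: phi(f1) = A f1 = (2, 1); its D-coordinates (1, 0) give column 1.
Continuing for each basis vector yields [phi]_D = [[1, 3], [0, -2]].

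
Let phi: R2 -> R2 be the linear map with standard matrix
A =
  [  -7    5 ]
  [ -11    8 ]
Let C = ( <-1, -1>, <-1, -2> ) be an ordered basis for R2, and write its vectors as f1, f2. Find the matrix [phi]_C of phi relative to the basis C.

[[-1, 1], [-1, 2]]

Let P have columns f1, f2. Then [phi]_C = P^(-1) A P.
Here det P = 1, so P^(-1) is integer; computing A P first and then P^(-1)(A P) gives [[-1, 1], [-1, 2]].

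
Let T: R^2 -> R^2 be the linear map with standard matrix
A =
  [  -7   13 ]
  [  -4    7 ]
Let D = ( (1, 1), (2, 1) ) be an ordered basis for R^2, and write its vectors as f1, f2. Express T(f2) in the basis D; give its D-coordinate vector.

(-1, 0)

Column 2 of [T]_D is the D-coordinate vector of T(f2).
In standard coordinates T(f2) = A f2 = (-1, -1).
Converting to D: (-1, -1) = -f1 + 0·f2, so the coordinate vector is (-1, 0).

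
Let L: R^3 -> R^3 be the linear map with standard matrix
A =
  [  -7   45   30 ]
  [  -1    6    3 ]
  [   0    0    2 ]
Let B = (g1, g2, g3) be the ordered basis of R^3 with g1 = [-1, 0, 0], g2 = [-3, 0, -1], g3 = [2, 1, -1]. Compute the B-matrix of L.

The j-th column of [L]_B is [L(gj)]_B.
L(g1) = A g1 = [7, 1, 0] = -2g1 - g2 + g3, so column 1 is [-2, -1, 1].
Repeating for g2, g3 and assembling the columns gives [[-2, 3, -2], [-1, 2, 1], [1, 0, 1]].

[[-2, 3, -2], [-1, 2, 1], [1, 0, 1]]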